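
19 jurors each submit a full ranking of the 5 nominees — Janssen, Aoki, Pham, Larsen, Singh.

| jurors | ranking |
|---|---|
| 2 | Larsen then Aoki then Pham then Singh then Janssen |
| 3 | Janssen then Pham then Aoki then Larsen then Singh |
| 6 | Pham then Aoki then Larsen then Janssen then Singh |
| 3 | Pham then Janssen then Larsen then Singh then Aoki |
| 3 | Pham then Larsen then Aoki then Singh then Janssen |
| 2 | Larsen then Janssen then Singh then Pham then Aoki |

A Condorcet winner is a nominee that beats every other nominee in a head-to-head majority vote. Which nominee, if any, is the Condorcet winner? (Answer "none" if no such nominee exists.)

Pairwise majorities:
Janssen vs Aoki: Aoki, 11–8.
Janssen vs Pham: Janssen is ranked higher on 3+2 = 5 ballots, Pham on 14. Pham wins 14–5.
Janssen vs Larsen: Larsen, 13–6.
Janssen vs Singh: Janssen is ranked higher on 3+6+3+2 = 14 ballots, Singh on 5. Janssen wins 14–5.
Aoki vs Pham: Pham wins 17–2.
Aoki vs Larsen: Larsen, 10–9.
Aoki vs Singh: 14 to 5, Aoki.
Pham vs Larsen: Pham preferred on 3+6+3+3 = 15 ballots; Pham wins 15–4.
Pham vs Singh: Pham preferred on 2+3+6+3+3 = 17 ballots; Pham wins 17–2.
Larsen vs Singh: 19 to 0, Larsen.
Only Pham has no losses; Pham is the Condorcet winner.

Pham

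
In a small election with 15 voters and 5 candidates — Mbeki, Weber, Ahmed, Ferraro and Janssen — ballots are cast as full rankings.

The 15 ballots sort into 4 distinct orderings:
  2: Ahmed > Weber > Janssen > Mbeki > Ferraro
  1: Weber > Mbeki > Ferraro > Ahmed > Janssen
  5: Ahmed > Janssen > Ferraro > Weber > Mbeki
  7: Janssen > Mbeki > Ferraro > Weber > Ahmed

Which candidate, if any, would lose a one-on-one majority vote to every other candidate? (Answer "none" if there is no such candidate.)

none

Pairwise majorities:
Mbeki vs Weber: Weber, 8–7.
Mbeki vs Ahmed: Mbeki wins 8–7.
Mbeki vs Ferraro: 10 to 5, Mbeki.
Mbeki vs Janssen: Janssen, 14–1.
Weber vs Ahmed: Weber, 8–7.
Weber vs Ferraro: Weber is ranked higher on 2+1 = 3 ballots, Ferraro on 12. Ferraro wins 12–3.
Weber vs Janssen: 2+1 = 3 for Weber, 12 for Janssen — Janssen by 12–3.
Ahmed vs Ferraro: Ahmed is ranked higher on 2+5 = 7 ballots, Ferraro on 8. Ferraro wins 8–7.
Ahmed vs Janssen: Ahmed wins 8–7.
Ferraro vs Janssen: 1 to 14, Janssen.
Every candidate wins at least one matchup (Mbeki beats Ahmed; Weber beats Mbeki; Ahmed beats Janssen; Ferraro beats Weber; Janssen beats Mbeki), so there is no Condorcet loser.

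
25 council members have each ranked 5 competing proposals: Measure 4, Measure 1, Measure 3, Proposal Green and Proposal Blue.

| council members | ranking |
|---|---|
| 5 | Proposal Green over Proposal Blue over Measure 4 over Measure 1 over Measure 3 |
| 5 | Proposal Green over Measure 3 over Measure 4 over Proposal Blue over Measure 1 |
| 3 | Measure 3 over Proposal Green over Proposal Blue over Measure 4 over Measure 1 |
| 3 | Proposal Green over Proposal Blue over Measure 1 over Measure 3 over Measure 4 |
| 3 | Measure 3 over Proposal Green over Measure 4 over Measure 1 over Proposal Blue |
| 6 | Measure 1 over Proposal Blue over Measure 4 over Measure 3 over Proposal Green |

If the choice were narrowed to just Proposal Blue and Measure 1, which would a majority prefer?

Ballots ranking Proposal Blue above Measure 1: 5 + 5 + 3 + 3 = 16.
Ballots ranking Measure 1 above Proposal Blue: 25 − 16 = 9.
Proposal Blue wins the head-to-head 16–9.

Proposal Blue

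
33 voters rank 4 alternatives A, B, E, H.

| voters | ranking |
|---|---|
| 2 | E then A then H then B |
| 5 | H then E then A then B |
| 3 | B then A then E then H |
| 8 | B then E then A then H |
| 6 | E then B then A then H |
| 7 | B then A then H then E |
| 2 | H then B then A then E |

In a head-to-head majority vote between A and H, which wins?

A

Ballots ranking A above H: 2 + 3 + 8 + 6 + 7 = 26.
Ballots ranking H above A: 33 − 26 = 7.
A wins the head-to-head 26–7.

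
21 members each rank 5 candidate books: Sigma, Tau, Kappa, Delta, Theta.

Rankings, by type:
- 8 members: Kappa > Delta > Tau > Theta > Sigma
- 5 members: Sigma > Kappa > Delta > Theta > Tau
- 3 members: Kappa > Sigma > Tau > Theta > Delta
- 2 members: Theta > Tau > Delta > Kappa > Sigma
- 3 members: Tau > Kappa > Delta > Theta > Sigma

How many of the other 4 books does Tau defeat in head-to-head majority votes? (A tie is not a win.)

Tau against each rival (21 members):
Tau vs Sigma: Tau preferred on 8+2+3 = 13 ballots; Tau wins 13–8.
Tau vs Kappa: 5 to 16, Kappa.
Tau vs Delta: Delta, 13–8.
Tau vs Theta: Tau is ranked higher on 8+3+3 = 14 ballots, Theta on 7. Tau wins 14–7.
Tau beats Sigma, Theta; loses to Kappa, Delta — 2 pairwise wins.

2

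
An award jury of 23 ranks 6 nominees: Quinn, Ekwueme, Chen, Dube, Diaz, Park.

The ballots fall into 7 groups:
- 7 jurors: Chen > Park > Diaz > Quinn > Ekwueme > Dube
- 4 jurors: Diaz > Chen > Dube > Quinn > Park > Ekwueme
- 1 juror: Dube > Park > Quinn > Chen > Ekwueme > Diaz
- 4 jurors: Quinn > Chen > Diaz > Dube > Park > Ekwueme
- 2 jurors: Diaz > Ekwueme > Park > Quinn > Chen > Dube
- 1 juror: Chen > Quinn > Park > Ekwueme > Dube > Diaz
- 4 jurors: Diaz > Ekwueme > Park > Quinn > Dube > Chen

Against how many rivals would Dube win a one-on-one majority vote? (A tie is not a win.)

0

Dube against each rival (23 jurors):
Dube vs Quinn: Dube preferred on 4+1 = 5 ballots; Quinn wins 18–5.
Dube vs Ekwueme: Dube is ranked higher on 4+1+4 = 9 ballots, Ekwueme on 14. Ekwueme wins 14–9.
Dube vs Chen: Dube preferred on 1+4 = 5 ballots; Chen wins 18–5.
Dube vs Diaz: 1+1 = 2 for Dube, 21 for Diaz — Diaz by 21–2.
Dube–Park: Park 14–9.
Dube beats no one; loses to Quinn, Ekwueme, Chen, Diaz, Park — 0 pairwise wins.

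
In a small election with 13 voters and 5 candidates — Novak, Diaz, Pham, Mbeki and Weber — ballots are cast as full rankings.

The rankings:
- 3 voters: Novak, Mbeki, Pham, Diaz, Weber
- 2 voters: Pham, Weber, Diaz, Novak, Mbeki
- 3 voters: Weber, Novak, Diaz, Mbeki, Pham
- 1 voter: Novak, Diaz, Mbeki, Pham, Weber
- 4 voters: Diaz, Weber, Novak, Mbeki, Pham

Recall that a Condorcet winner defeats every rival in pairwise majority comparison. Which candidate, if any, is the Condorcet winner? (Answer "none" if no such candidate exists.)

none

Head-to-head results (13 voters):
Novak vs Diaz: Novak wins 7–6.
Novak vs Pham: Novak, 11–2.
Novak vs Mbeki: Novak, 13–0.
Novak vs Weber: Weber, 9–4.
Diaz–Pham: Diaz 8–5.
Diaz–Mbeki: Diaz 10–3.
Diaz vs Weber: Diaz wins 8–5.
Pham–Mbeki: Mbeki 11–2.
Pham–Weber: Weber 7–6.
Mbeki vs Weber: Weber wins 9–4.
No candidate is unbeaten: Novak loses to Weber; Diaz loses to Novak; Pham loses to Novak; Mbeki loses to Novak; Weber loses to Diaz. In particular Novak > Diaz > Weber > Novak is a majority cycle — no Condorcet winner exists.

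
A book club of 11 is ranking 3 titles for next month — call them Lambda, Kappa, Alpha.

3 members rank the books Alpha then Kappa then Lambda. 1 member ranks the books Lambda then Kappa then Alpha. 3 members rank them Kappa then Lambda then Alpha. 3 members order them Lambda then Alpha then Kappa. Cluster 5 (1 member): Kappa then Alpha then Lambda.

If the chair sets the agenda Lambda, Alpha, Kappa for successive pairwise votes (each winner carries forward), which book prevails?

Round 1: Lambda vs Alpha — 7–4, Lambda advances.
Round 2: Lambda vs Kappa — 4–7, Kappa advances.
Kappa survives the agenda.

Kappa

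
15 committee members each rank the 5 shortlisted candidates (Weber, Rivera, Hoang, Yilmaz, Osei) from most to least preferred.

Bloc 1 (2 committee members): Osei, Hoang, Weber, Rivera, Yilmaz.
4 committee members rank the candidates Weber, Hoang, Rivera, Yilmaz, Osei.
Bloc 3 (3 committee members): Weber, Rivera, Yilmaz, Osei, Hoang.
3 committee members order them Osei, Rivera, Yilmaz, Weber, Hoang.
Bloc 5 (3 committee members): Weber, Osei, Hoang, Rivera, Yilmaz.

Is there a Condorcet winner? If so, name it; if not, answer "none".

Weber

Head-to-head results (15 committee members):
Weber–Rivera: Weber 12–3.
Weber vs Hoang: Weber, 13–2.
Weber–Yilmaz: Weber 12–3.
Weber–Osei: Weber 10–5.
Rivera vs Hoang: Hoang, 9–6.
Rivera–Yilmaz: Rivera 15–0.
Rivera–Osei: Osei 8–7.
Hoang–Yilmaz: Hoang 9–6.
Hoang vs Osei: Osei, 11–4.
Yilmaz vs Osei: Osei wins 8–7.
Weber defeats every rival head-to-head and is the Condorcet winner.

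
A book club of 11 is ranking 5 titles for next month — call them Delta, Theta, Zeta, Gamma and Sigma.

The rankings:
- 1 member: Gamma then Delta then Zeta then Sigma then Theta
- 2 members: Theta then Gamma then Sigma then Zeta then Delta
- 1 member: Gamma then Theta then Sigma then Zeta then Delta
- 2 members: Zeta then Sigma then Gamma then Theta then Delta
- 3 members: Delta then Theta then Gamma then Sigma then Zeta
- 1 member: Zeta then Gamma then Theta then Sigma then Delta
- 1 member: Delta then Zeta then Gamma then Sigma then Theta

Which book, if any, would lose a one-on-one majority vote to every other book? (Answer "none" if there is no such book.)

Delta

Pairwise majorities:
Delta–Theta: Theta 6–5.
Delta–Zeta: Zeta 6–5.
Delta vs Gamma: Delta is ranked higher on 3+1 = 4 ballots, Gamma on 7. Gamma wins 7–4.
Delta vs Sigma: Delta preferred on 1+3+1 = 5 ballots; Sigma wins 6–5.
Theta vs Zeta: 6 to 5, Theta.
Theta vs Gamma: 2+3 = 5 for Theta, 6 for Gamma — Gamma by 6–5.
Theta–Sigma: Theta 7–4.
Zeta vs Gamma: Zeta is ranked higher on 2+1+1 = 4 ballots, Gamma on 7. Gamma wins 7–4.
Zeta–Sigma: Sigma 6–5.
Gamma vs Sigma: Gamma wins 9–2.
Only Delta has no wins; Delta is the Condorcet loser.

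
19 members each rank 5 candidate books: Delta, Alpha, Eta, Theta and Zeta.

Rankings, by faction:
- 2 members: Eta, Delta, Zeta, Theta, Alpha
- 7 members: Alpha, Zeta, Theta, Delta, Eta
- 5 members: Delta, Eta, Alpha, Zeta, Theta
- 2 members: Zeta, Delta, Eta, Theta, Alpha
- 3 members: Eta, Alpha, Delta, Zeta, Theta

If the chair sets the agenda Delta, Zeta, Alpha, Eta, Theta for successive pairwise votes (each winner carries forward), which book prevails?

Eta

Round 1: Delta vs Zeta — 10–9, Delta advances.
Round 2: Delta vs Alpha — 9–10, Alpha advances.
Round 3: Alpha vs Eta — 7–12, Eta advances.
Round 4: Eta vs Theta — 12–7, Eta advances.
The agenda winner is Eta.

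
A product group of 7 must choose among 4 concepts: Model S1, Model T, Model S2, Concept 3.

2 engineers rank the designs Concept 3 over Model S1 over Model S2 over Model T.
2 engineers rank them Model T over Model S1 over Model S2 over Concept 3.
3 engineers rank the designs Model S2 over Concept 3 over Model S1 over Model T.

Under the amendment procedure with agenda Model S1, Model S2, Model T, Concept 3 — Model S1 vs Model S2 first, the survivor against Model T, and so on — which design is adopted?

Round 1: Model S1 vs Model S2 — 4–3, Model S1 advances.
Round 2: Model S1 vs Model T — 5–2, Model S1 advances.
Round 3: Model S1 vs Concept 3 — 2–5, Concept 3 advances.
Concept 3 survives the agenda.

Concept 3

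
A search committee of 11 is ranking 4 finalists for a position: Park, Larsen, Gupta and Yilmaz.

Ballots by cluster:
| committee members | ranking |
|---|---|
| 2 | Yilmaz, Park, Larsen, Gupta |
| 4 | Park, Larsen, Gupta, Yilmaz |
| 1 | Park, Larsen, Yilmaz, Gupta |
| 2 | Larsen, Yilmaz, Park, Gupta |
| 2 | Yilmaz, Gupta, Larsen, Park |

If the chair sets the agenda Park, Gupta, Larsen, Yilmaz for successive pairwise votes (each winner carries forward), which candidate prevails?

Round 1: Park vs Gupta — 9–2, Park advances.
Round 2: Park vs Larsen — 7–4, Park advances.
Round 3: Park vs Yilmaz — 5–6, Yilmaz advances.
The agenda winner is Yilmaz.

Yilmaz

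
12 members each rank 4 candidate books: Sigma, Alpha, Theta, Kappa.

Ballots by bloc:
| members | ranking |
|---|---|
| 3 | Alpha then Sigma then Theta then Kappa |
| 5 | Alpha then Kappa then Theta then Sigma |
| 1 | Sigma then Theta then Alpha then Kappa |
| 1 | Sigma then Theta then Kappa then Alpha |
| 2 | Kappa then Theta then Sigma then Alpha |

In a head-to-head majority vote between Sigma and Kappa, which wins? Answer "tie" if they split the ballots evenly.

Ballots ranking Sigma above Kappa: 3 + 1 + 1 = 5.
Ballots ranking Kappa above Sigma: 12 − 5 = 7.
Kappa wins the head-to-head 7–5.

Kappa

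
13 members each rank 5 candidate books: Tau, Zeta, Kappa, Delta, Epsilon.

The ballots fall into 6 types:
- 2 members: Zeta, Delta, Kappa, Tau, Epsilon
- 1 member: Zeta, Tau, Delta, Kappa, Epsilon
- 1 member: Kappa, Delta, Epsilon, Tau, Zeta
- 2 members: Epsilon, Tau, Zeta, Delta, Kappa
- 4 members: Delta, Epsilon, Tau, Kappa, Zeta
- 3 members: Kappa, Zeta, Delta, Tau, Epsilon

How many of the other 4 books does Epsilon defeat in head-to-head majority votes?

Epsilon against each rival (13 members):
Epsilon vs Tau: Epsilon, 7–6.
Epsilon vs Zeta: 7 to 6, Epsilon.
Epsilon–Kappa: Kappa 7–6.
Epsilon vs Delta: 2 for Epsilon, 11 for Delta — Delta by 11–2.
Epsilon beats Tau, Zeta; loses to Kappa, Delta — 2 pairwise wins.

2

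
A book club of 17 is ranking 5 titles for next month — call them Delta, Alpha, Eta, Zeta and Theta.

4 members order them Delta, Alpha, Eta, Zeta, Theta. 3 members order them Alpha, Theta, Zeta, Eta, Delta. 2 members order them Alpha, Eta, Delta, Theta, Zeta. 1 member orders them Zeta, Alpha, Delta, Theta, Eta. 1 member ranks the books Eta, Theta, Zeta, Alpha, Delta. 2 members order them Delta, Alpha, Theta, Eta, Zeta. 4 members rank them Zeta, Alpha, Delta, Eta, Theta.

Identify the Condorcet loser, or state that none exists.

Theta

Head-to-head results (17 members):
Delta vs Alpha: 4+2 = 6 for Delta, 11 for Alpha — Alpha by 11–6.
Delta vs Eta: 11 to 6, Delta.
Delta–Zeta: Zeta 9–8.
Delta–Theta: Delta 13–4.
Alpha vs Eta: Alpha is ranked higher on 4+3+2+1+2+4 = 16 ballots, Eta on 1. Alpha wins 16–1.
Alpha vs Zeta: Alpha, 11–6.
Alpha vs Theta: Alpha preferred on 4+3+2+1+2+4 = 16 ballots; Alpha wins 16–1.
Eta vs Zeta: Eta is ranked higher on 4+2+1+2 = 9 ballots, Zeta on 8. Eta wins 9–8.
Eta vs Theta: 11 to 6, Eta.
Zeta vs Theta: Zeta is ranked higher on 4+1+4 = 9 ballots, Theta on 8. Zeta wins 9–8.
Theta loses to every other book — it is the Condorcet loser.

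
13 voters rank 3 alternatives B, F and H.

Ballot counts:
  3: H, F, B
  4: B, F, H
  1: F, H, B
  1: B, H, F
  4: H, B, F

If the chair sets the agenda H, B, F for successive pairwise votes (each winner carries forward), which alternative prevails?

Round 1: H vs B — 8–5, H advances.
Round 2: H vs F — 8–5, H advances.
The agenda winner is H.

H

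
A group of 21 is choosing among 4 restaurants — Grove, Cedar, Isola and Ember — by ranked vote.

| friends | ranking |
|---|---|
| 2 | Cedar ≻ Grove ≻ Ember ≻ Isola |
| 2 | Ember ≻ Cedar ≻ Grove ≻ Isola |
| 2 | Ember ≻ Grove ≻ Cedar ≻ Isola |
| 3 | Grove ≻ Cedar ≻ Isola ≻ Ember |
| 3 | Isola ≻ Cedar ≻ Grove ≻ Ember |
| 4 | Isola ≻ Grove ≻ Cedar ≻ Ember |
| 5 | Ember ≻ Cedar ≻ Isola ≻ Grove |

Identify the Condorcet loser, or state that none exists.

none

Head-to-head results (21 friends):
Grove vs Cedar: Cedar wins 12–9.
Grove vs Isola: 9 to 12, Isola.
Grove vs Ember: 2+3+3+4 = 12 for Grove, 9 for Ember — Grove by 12–9.
Cedar vs Isola: 14 to 7, Cedar.
Cedar vs Ember: Cedar is ranked higher on 2+3+3+4 = 12 ballots, Ember on 9. Cedar wins 12–9.
Isola vs Ember: Ember, 11–10.
No restaurant is winless: Grove beats Ember; Cedar beats Grove; Isola beats Grove; Ember beats Isola. There is no Condorcet loser.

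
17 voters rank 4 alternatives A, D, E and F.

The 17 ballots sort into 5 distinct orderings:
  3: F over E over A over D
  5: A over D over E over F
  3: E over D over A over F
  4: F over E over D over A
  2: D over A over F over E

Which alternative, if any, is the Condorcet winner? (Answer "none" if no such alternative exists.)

Check each pair by majority over 17 ballots:
A–D: D 9–8.
A–E: E 10–7.
A vs F: A, 10–7.
D–E: E 10–7.
D–F: D 10–7.
E–F: F 9–8.
No alternative is unbeaten: A loses to D; D loses to E; E loses to F; F loses to A. In particular A → F → E → A is a majority cycle — no Condorcet winner exists.

none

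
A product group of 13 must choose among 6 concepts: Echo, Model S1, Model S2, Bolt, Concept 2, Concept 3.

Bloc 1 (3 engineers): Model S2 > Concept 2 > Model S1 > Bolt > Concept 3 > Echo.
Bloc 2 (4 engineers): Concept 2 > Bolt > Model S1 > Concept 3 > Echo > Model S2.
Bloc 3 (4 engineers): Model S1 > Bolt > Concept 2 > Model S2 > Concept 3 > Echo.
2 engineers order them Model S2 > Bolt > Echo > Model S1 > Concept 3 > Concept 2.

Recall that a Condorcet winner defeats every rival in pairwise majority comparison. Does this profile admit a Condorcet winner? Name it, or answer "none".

Concept 2

Check each pair by majority over 13 ballots:
Echo vs Model S1: Echo preferred on 2 ballots; Model S1 wins 11–2.
Echo vs Model S2: Echo preferred on 4 ballots; Model S2 wins 9–4.
Echo vs Bolt: 0 for Echo, 13 for Bolt — Bolt by 13–0.
Echo vs Concept 2: Echo is ranked higher on 2 ballots, Concept 2 on 11. Concept 2 wins 11–2.
Echo vs Concept 3: 2 for Echo, 11 for Concept 3 — Concept 3 by 11–2.
Model S1 vs Model S2: Model S1 preferred on 4+4 = 8 ballots; Model S1 wins 8–5.
Model S1 vs Bolt: 3+4 = 7 for Model S1, 6 for Bolt — Model S1 by 7–6.
Model S1 vs Concept 2: 4+2 = 6 for Model S1, 7 for Concept 2 — Concept 2 by 7–6.
Model S1 vs Concept 3: Model S1 preferred on 3+4+4+2 = 13 ballots; Model S1 wins 13–0.
Model S2 vs Bolt: Model S2 preferred on 3+2 = 5 ballots; Bolt wins 8–5.
Model S2 vs Concept 2: Model S2 preferred on 3+2 = 5 ballots; Concept 2 wins 8–5.
Model S2 vs Concept 3: 9 to 4, Model S2.
Bolt vs Concept 2: Bolt is ranked higher on 4+2 = 6 ballots, Concept 2 on 7. Concept 2 wins 7–6.
Bolt vs Concept 3: Bolt preferred on 3+4+4+2 = 13 ballots; Bolt wins 13–0.
Concept 2 vs Concept 3: Concept 2 preferred on 3+4+4 = 11 ballots; Concept 2 wins 11–2.
Only Concept 2 has no losses; Concept 2 is the Condorcet winner.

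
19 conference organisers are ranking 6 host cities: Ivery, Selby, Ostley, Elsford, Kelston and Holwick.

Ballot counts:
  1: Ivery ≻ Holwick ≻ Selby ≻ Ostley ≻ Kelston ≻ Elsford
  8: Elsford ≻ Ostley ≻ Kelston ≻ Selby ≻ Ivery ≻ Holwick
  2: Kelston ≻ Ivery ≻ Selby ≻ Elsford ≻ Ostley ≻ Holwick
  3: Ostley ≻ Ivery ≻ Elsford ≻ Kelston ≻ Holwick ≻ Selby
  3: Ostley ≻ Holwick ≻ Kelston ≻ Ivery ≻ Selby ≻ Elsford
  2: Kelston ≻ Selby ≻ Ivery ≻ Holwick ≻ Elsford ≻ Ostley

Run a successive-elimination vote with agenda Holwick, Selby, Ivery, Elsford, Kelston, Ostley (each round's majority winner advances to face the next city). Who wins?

Round 1: Holwick vs Selby — 7–12, Selby advances.
Round 2: Selby vs Ivery — 10–9, Selby advances.
Round 3: Selby vs Elsford — 8–11, Elsford advances.
Round 4: Elsford vs Kelston — 11–8, Elsford advances.
Round 5: Elsford vs Ostley — 12–7, Elsford advances.
The agenda winner is Elsford.

Elsford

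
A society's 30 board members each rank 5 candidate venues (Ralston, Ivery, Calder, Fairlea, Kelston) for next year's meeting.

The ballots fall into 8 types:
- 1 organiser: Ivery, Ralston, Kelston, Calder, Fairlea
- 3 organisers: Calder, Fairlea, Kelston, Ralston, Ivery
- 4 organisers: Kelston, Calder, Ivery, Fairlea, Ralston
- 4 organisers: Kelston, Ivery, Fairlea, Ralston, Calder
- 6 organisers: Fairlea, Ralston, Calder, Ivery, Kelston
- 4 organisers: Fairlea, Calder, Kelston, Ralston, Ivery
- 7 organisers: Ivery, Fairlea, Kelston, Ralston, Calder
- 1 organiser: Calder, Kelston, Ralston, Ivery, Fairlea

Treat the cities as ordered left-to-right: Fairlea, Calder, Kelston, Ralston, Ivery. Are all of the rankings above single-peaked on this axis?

no

Axis positions: Fairlea=1, Calder=2, Kelston=3, Ralston=4, Ivery=5.
Type 1 (peak Ivery at position 5): ranking walks positions 5-4-3-2-1, expanding outward from the peak — single-peaked.
Type 2 (peak Calder at position 2): ranking walks positions 2-1-3-4-5, expanding outward from the peak — single-peaked.
Type 3: ranking walks positions 3-2-5-1-4; Ivery is ranked above Ralston even though Ralston lies between Ivery and the peak Kelston on the axis — preferences dip and rise again. Not single-peaked.
Type 4: ranking walks positions 3-5-1-4-2; Ivery is ranked above Ralston even though Ralston lies between Ivery and the peak Kelston on the axis — preferences dip and rise again. Not single-peaked.
Type 5: ranking walks positions 1-4-2-5-3; Ralston is ranked above Calder even though Calder lies between Ralston and the peak Fairlea on the axis — preferences dip and rise again. Not single-peaked.
Type 6 (peak Fairlea at position 1): ranking walks positions 1-2-3-4-5, expanding outward from the peak — single-peaked.
Type 7: ranking walks positions 5-1-3-4-2; Fairlea is ranked above Ralston even though Ralston lies between Fairlea and the peak Ivery on the axis — preferences dip and rise again. Not single-peaked.
Type 8 (peak Calder at position 2): ranking walks positions 2-3-4-5-1, expanding outward from the peak — single-peaked.
Type 3 violates single-peakedness, so the profile is not single-peaked on this axis.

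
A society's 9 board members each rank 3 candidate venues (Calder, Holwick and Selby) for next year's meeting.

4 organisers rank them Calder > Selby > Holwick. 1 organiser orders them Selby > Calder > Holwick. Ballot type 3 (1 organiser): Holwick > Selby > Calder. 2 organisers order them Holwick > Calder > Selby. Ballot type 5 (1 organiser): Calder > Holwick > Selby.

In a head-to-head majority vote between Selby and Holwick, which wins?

Ballots ranking Selby above Holwick: 4 + 1 = 5.
Ballots ranking Holwick above Selby: 9 − 5 = 4.
Selby wins the head-to-head 5–4.

Selby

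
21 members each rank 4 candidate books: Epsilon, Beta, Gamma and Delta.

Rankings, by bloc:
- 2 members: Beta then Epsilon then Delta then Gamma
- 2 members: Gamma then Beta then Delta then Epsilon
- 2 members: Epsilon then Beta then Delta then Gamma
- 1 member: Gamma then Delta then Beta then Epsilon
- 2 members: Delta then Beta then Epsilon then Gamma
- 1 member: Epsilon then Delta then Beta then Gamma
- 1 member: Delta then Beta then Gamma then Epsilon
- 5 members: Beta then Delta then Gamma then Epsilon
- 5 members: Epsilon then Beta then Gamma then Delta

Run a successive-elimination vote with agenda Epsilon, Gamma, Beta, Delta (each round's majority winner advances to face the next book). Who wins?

Round 1: Epsilon vs Gamma — 12–9, Epsilon advances.
Round 2: Epsilon vs Beta — 8–13, Beta advances.
Round 3: Beta vs Delta — 16–5, Beta advances.
The agenda winner is Beta.

Beta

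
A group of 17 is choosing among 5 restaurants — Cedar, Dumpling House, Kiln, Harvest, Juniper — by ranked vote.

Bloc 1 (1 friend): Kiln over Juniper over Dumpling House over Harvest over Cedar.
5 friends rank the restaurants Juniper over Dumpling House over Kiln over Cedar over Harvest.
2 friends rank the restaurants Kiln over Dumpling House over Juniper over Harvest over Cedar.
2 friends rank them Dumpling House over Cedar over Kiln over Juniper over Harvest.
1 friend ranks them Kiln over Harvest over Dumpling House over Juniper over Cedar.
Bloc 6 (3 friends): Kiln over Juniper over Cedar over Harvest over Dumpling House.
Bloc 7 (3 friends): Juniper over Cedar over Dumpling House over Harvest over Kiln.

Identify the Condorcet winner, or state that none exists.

Head-to-head results (17 friends):
Cedar vs Dumpling House: Dumpling House, 11–6.
Cedar vs Kiln: Kiln wins 12–5.
Cedar vs Harvest: Cedar wins 13–4.
Cedar vs Juniper: Juniper wins 15–2.
Dumpling House–Kiln: Dumpling House 10–7.
Dumpling House vs Harvest: Dumpling House, 13–4.
Dumpling House vs Juniper: Juniper, 12–5.
Kiln vs Harvest: Kiln wins 14–3.
Kiln–Juniper: Kiln 9–8.
Harvest–Juniper: Juniper 16–1.
Every restaurant loses at least once (Cedar loses to Dumpling House; Dumpling House loses to Juniper; Kiln loses to Dumpling House; Harvest loses to Cedar; Juniper loses to Kiln). The majority relation contains the cycle Dumpling House beats Kiln beats Juniper beats Dumpling House, so there is no Condorcet winner.

none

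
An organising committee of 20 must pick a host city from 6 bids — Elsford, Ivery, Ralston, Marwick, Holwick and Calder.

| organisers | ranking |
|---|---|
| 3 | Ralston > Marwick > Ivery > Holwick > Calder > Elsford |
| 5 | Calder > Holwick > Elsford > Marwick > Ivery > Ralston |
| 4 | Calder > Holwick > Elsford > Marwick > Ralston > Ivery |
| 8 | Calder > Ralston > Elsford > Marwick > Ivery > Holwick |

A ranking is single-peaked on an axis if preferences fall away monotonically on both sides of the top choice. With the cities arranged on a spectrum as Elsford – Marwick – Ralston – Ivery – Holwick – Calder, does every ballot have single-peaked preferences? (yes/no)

no

Axis positions: Elsford=1, Marwick=2, Ralston=3, Ivery=4, Holwick=5, Calder=6.
Cluster 1 (peak Ralston at position 3): ranking walks positions 3-2-4-5-6-1, expanding outward from the peak — single-peaked.
Cluster 2: ranking walks positions 6-5-1-2-4-3; Elsford is ranked above Ivery even though Ivery lies between Elsford and the peak Calder on the axis — preferences dip and rise again. Not single-peaked.
Cluster 3: ranking walks positions 6-5-1-2-3-4; Elsford is ranked above Ivery even though Ivery lies between Elsford and the peak Calder on the axis — preferences dip and rise again. Not single-peaked.
Cluster 4: ranking walks positions 6-3-1-2-4-5; Ralston is ranked above Holwick even though Holwick lies between Ralston and the peak Calder on the axis — preferences dip and rise again. Not single-peaked.
Cluster 2 violates single-peakedness, so the profile is not single-peaked on this axis.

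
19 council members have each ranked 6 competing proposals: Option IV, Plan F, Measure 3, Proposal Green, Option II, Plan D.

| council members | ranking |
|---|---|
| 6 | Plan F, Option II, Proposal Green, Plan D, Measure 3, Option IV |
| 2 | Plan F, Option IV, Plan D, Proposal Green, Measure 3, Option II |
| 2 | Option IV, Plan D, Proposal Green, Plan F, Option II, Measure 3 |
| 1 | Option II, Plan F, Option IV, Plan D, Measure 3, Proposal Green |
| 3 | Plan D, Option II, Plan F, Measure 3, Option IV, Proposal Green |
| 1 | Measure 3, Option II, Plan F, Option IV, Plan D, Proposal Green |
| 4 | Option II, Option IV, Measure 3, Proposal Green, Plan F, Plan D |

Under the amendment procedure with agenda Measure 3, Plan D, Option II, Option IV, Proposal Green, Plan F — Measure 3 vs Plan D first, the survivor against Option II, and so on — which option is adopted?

Plan F

Round 1: Measure 3 vs Plan D — 5–14, Plan D advances.
Round 2: Plan D vs Option II — 7–12, Option II advances.
Round 3: Option II vs Option IV — 15–4, Option II advances.
Round 4: Option II vs Proposal Green — 15–4, Option II advances.
Round 5: Option II vs Plan F — 9–10, Plan F advances.
The agenda winner is Plan F.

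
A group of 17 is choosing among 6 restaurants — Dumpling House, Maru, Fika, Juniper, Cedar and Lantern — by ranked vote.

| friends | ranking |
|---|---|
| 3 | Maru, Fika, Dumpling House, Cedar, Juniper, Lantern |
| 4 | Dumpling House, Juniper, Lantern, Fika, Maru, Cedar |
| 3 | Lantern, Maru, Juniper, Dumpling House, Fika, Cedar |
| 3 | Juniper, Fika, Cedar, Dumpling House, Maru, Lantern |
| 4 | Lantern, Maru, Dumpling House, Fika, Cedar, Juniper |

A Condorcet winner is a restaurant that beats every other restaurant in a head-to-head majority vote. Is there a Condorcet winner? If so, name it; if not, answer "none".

none

Pairwise majorities:
Dumpling House vs Maru: Dumpling House preferred on 4+3 = 7 ballots; Maru wins 10–7.
Dumpling House vs Fika: Dumpling House preferred on 4+3+4 = 11 ballots; Dumpling House wins 11–6.
Dumpling House vs Juniper: Dumpling House is ranked higher on 3+4+4 = 11 ballots, Juniper on 6. Dumpling House wins 11–6.
Dumpling House vs Cedar: Dumpling House is ranked higher on 3+4+3+4 = 14 ballots, Cedar on 3. Dumpling House wins 14–3.
Dumpling House vs Lantern: 3+4+3 = 10 for Dumpling House, 7 for Lantern — Dumpling House by 10–7.
Maru vs Fika: Maru is ranked higher on 3+3+4 = 10 ballots, Fika on 7. Maru wins 10–7.
Maru vs Juniper: Maru preferred on 3+3+4 = 10 ballots; Maru wins 10–7.
Maru vs Cedar: Maru is ranked higher on 3+4+3+4 = 14 ballots, Cedar on 3. Maru wins 14–3.
Maru vs Lantern: 6 to 11, Lantern.
Fika vs Juniper: 7 to 10, Juniper.
Fika vs Cedar: Fika preferred on 3+4+3+3+4 = 17 ballots; Fika wins 17–0.
Fika vs Lantern: 6 to 11, Lantern.
Juniper vs Cedar: Juniper preferred on 4+3+3 = 10 ballots; Juniper wins 10–7.
Juniper vs Lantern: Juniper is ranked higher on 3+4+3 = 10 ballots, Lantern on 7. Juniper wins 10–7.
Cedar vs Lantern: Cedar preferred on 3+3 = 6 ballots; Lantern wins 11–6.
Each restaurant drops at least one matchup (Dumpling House loses to Maru; Maru loses to Lantern; Fika loses to Dumpling House; Juniper loses to Dumpling House; Cedar loses to Dumpling House; Lantern loses to Dumpling House); the cycle Dumpling House → Lantern → Maru → Dumpling House rules out a Condorcet winner.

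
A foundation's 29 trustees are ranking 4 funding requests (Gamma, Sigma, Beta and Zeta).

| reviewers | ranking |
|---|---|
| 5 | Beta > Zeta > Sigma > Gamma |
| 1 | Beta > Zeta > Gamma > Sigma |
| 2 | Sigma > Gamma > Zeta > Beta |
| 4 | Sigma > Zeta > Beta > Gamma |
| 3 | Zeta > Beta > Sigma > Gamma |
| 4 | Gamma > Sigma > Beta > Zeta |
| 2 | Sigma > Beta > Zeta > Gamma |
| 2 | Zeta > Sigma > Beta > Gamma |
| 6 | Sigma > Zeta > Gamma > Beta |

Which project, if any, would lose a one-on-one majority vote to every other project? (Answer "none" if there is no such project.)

Pairwise majorities:
Gamma–Sigma: Sigma 24–5.
Gamma vs Beta: Gamma preferred on 2+4+6 = 12 ballots; Beta wins 17–12.
Gamma vs Zeta: Zeta, 23–6.
Sigma vs Beta: 2+4+4+2+2+6 = 20 for Sigma, 9 for Beta — Sigma by 20–9.
Sigma vs Zeta: Sigma is ranked higher on 2+4+4+2+6 = 18 ballots, Zeta on 11. Sigma wins 18–11.
Beta vs Zeta: Beta preferred on 5+1+4+2 = 12 ballots; Zeta wins 17–12.
Gamma is beaten in every head-to-head and is the Condorcet loser.

Gamma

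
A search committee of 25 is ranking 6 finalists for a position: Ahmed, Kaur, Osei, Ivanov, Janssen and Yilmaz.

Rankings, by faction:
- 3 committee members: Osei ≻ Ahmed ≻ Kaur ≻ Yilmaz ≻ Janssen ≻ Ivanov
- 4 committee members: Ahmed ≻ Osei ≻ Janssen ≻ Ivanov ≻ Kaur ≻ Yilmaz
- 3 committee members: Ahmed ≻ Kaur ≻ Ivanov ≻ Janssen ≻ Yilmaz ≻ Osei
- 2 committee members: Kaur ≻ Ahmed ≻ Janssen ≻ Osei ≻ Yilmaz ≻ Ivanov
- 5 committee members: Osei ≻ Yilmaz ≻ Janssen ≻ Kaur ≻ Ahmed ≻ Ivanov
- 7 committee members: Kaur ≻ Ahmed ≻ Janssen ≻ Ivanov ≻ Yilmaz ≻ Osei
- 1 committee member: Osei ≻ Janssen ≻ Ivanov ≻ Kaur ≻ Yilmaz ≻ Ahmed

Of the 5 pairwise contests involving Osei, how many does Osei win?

4

Osei against each rival (25 committee members):
Osei vs Ahmed: Ahmed, 16–9.
Osei vs Kaur: Osei is ranked higher on 3+4+5+1 = 13 ballots, Kaur on 12. Osei wins 13–12.
Osei vs Ivanov: 3+4+2+5+1 = 15 for Osei, 10 for Ivanov — Osei by 15–10.
Osei vs Janssen: 13 to 12, Osei.
Osei vs Yilmaz: Osei preferred on 3+4+2+5+1 = 15 ballots; Osei wins 15–10.
Osei beats Kaur, Ivanov, Janssen, Yilmaz; loses to Ahmed — 4 pairwise wins.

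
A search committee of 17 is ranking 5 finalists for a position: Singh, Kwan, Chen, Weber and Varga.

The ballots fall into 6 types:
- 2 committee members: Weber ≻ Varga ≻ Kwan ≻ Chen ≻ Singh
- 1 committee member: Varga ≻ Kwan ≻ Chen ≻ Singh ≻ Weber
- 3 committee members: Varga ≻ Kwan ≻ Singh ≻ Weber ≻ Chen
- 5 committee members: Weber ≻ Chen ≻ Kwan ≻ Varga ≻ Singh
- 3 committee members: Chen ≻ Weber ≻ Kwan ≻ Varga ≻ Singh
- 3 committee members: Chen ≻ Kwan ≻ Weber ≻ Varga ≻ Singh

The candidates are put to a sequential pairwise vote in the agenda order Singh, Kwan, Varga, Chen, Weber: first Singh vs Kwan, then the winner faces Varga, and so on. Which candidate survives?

Round 1: Singh vs Kwan — 0–17, Kwan advances.
Round 2: Kwan vs Varga — 11–6, Kwan advances.
Round 3: Kwan vs Chen — 6–11, Chen advances.
Round 4: Chen vs Weber — 7–10, Weber advances.
Weber survives the agenda.

Weber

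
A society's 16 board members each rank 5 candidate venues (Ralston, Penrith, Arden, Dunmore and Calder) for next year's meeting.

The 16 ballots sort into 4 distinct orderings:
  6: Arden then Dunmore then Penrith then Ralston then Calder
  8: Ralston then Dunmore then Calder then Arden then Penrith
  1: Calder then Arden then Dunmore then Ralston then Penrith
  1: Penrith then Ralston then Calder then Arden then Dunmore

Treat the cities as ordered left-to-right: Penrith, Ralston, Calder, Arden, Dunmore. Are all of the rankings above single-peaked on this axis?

no

Axis positions: Penrith=1, Ralston=2, Calder=3, Arden=4, Dunmore=5.
Type 1: ranking walks positions 4-5-1-2-3; Penrith is ranked above Calder even though Calder lies between Penrith and the peak Arden on the axis — preferences dip and rise again. Not single-peaked.
Type 2: ranking walks positions 2-5-3-4-1; Dunmore is ranked above Calder even though Calder lies between Dunmore and the peak Ralston on the axis — preferences dip and rise again. Not single-peaked.
Type 3 (peak Calder at position 3): ranking walks positions 3-4-5-2-1, expanding outward from the peak — single-peaked.
Type 4 (peak Penrith at position 1): ranking walks positions 1-2-3-4-5, expanding outward from the peak — single-peaked.
Type 1 violates single-peakedness, so the profile is not single-peaked on this axis.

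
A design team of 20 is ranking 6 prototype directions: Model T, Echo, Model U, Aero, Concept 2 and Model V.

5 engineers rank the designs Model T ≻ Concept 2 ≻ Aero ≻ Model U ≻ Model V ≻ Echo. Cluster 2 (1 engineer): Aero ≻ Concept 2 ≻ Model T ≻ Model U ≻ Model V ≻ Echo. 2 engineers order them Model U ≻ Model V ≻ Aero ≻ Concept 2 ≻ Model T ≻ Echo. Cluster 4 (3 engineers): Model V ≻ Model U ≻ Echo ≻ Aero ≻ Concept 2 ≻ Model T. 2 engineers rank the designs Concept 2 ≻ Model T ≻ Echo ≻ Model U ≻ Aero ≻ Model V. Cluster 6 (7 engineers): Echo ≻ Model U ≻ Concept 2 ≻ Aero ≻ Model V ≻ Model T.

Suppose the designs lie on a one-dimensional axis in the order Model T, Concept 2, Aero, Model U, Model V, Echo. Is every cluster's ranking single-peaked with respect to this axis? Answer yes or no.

Axis positions: Model T=1, Concept 2=2, Aero=3, Model U=4, Model V=5, Echo=6.
Cluster 1 (peak Model T at position 1): ranking walks positions 1-2-3-4-5-6, expanding outward from the peak — single-peaked.
Cluster 2 (peak Aero at position 3): ranking walks positions 3-2-1-4-5-6, expanding outward from the peak — single-peaked.
Cluster 3 (peak Model U at position 4): ranking walks positions 4-5-3-2-1-6, expanding outward from the peak — single-peaked.
Cluster 4 (peak Model V at position 5): ranking walks positions 5-4-6-3-2-1, expanding outward from the peak — single-peaked.
Cluster 5: ranking walks positions 2-1-6-4-3-5; Echo is ranked above Aero even though Aero lies between Echo and the peak Concept 2 on the axis — preferences dip and rise again. Not single-peaked.
Cluster 6: ranking walks positions 6-4-2-3-5-1; Model U is ranked above Model V even though Model V lies between Model U and the peak Echo on the axis — preferences dip and rise again. Not single-peaked.
Cluster 5 violates single-peakedness, so the profile is not single-peaked on this axis.

no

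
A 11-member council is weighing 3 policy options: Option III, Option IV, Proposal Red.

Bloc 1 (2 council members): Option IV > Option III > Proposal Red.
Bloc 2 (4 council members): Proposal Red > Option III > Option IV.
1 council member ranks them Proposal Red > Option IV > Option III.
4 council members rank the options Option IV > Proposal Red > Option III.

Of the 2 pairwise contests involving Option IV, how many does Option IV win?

Option IV against each rival (11 council members):
Option IV vs Option III: 7 to 4, Option IV.
Option IV vs Proposal Red: 2+4 = 6 for Option IV, 5 for Proposal Red — Option IV by 6–5.
Option IV beats Option III, Proposal Red — 2 pairwise wins.

2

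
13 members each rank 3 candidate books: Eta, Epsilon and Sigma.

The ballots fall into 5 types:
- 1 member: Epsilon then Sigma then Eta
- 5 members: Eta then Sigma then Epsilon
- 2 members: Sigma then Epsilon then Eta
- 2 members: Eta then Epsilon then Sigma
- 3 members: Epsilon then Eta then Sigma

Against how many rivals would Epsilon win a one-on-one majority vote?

0

Epsilon against each rival (13 members):
Epsilon vs Eta: Eta wins 7–6.
Epsilon vs Sigma: Sigma, 7–6.
Epsilon beats no one; loses to Eta, Sigma — 0 pairwise wins.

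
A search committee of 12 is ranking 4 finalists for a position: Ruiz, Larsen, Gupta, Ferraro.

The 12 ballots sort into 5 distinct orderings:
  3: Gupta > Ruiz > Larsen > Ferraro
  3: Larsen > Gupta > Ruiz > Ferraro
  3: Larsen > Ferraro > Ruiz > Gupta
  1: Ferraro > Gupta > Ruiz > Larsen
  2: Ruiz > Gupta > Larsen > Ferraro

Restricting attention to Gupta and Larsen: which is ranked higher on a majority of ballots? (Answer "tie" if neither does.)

Ballots ranking Gupta above Larsen: 3 + 1 + 2 = 6.
Ballots ranking Larsen above Gupta: 12 − 6 = 6.
6–6: the pair ties.

tie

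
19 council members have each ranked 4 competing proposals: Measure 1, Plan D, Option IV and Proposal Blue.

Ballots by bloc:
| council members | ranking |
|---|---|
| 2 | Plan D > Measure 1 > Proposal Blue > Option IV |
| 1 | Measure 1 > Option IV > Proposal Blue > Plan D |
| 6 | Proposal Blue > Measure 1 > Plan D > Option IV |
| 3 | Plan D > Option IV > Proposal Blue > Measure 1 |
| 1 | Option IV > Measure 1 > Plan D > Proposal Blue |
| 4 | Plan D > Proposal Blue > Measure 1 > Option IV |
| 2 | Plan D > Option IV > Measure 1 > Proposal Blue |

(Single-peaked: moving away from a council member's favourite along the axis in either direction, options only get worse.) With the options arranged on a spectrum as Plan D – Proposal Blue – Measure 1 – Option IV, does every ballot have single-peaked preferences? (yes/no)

Axis positions: Plan D=1, Proposal Blue=2, Measure 1=3, Option IV=4.
Bloc 1: ranking walks positions 1-3-2-4; Measure 1 is ranked above Proposal Blue even though Proposal Blue lies between Measure 1 and the peak Plan D on the axis — preferences dip and rise again. Not single-peaked.
Bloc 2 (peak Measure 1 at position 3): ranking walks positions 3-4-2-1, expanding outward from the peak — single-peaked.
Bloc 3 (peak Proposal Blue at position 2): ranking walks positions 2-3-1-4, expanding outward from the peak — single-peaked.
Bloc 4: ranking walks positions 1-4-2-3; Option IV is ranked above Proposal Blue even though Proposal Blue lies between Option IV and the peak Plan D on the axis — preferences dip and rise again. Not single-peaked.
Bloc 5: ranking walks positions 4-3-1-2; Plan D is ranked above Proposal Blue even though Proposal Blue lies between Plan D and the peak Option IV on the axis — preferences dip and rise again. Not single-peaked.
Bloc 6 (peak Plan D at position 1): ranking walks positions 1-2-3-4, expanding outward from the peak — single-peaked.
Bloc 7: ranking walks positions 1-4-3-2; Option IV is ranked above Proposal Blue even though Proposal Blue lies between Option IV and the peak Plan D on the axis — preferences dip and rise again. Not single-peaked.
Bloc 1 violates single-peakedness, so the profile is not single-peaked on this axis.

no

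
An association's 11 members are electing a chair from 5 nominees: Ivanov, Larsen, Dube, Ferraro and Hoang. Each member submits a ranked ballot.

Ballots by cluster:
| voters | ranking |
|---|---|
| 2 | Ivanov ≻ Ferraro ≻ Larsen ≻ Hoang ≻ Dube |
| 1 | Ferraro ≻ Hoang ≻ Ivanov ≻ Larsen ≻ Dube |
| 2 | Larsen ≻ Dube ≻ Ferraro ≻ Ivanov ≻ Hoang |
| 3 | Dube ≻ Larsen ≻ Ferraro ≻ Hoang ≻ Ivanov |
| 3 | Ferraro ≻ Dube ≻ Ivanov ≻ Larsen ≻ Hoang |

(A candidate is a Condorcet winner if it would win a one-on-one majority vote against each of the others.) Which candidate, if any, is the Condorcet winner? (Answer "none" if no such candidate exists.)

Head-to-head results (11 voters):
Ivanov vs Larsen: 2+1+3 = 6 for Ivanov, 5 for Larsen — Ivanov by 6–5.
Ivanov vs Dube: Dube, 8–3.
Ivanov–Ferraro: Ferraro 9–2.
Ivanov vs Hoang: Ivanov, 7–4.
Larsen vs Dube: Dube wins 6–5.
Larsen vs Ferraro: Larsen preferred on 2+3 = 5 ballots; Ferraro wins 6–5.
Larsen vs Hoang: 10 to 1, Larsen.
Dube vs Ferraro: Dube preferred on 2+3 = 5 ballots; Ferraro wins 6–5.
Dube–Hoang: Dube 8–3.
Ferraro vs Hoang: Ferraro wins 11–0.
Ferraro wins every pairwise contest, so Ferraro is the Condorcet winner.

Ferraro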